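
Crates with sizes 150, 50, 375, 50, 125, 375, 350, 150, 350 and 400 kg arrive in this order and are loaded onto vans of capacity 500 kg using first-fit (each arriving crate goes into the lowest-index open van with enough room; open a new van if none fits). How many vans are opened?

  150 → van 1 (new)  [load 150/500]
  50 → van 1  [load 200/500]
  375 → van 2 (new)  [load 375/500]
  50 → van 1  [load 250/500]
  125 → van 1  [load 375/500]
  375 → van 3 (new)  [load 375/500]
  350 → van 4 (new)  [load 350/500]
  150 → van 4  [load 500/500]
  350 → van 5 (new)  [load 350/500]
  400 → van 6 (new)  [load 400/500]
6 vans opened.

6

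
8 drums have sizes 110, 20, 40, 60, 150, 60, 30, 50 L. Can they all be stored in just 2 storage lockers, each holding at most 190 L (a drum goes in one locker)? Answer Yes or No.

Total = 520 L; ⌈520/190⌉ = 3.
At least 3 storage lockers are required, but only 2 are allowed.

No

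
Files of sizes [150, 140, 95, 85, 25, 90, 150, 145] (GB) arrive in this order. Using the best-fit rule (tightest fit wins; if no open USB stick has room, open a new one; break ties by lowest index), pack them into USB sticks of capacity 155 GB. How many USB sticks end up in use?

7

  150 → USB stick 1 (new)  [load 150/155]
  140 → USB stick 2 (new)  [load 140/155]
  95 → USB stick 3 (new)  [load 95/155]
  85 → USB stick 4 (new)  [load 85/155]
  25 → USB stick 3  [load 120/155]
  90 → USB stick 5 (new)  [load 90/155]
  150 → USB stick 6 (new)  [load 150/155]
  145 → USB stick 7 (new)  [load 145/155]
7 USB sticks opened.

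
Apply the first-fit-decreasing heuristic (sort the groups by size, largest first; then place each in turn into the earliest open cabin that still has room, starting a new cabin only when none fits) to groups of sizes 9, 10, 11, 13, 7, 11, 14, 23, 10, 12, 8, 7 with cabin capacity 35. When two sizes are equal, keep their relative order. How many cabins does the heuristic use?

Sorted descending: 23, 14, 13, 12, 11, 11, 10, 10, 9, 8, 7, 7.
  23 → cabin 1 (new)  [load 23/35]
  14 → cabin 2 (new)  [load 14/35]
  13 → cabin 2  [load 27/35]
  12 → cabin 1  [load 35/35]
  11 → cabin 3 (new)  [load 11/35]
  11 → cabin 3  [load 22/35]
  10 → cabin 3  [load 32/35]
  10 → cabin 4 (new)  [load 10/35]
  9 → cabin 4  [load 19/35]
  8 → cabin 2  [load 35/35]
  7 → cabin 4  [load 26/35]
  7 → cabin 4  [load 33/35]
4 cabins opened.

4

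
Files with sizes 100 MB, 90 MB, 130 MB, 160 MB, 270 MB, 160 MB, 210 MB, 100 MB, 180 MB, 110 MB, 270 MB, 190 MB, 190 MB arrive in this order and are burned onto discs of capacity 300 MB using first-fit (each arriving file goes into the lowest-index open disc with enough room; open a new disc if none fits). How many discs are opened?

  100 → disc 1 (new)  [load 100/300]
  90 → disc 1  [load 190/300]
  130 → disc 2 (new)  [load 130/300]
  160 → disc 2  [load 290/300]
  270 → disc 3 (new)  [load 270/300]
  160 → disc 4 (new)  [load 160/300]
  210 → disc 5 (new)  [load 210/300]
  100 → disc 1  [load 290/300]
  180 → disc 6 (new)  [load 180/300]
  110 → disc 4  [load 270/300]
  270 → disc 7 (new)  [load 270/300]
  190 → disc 8 (new)  [load 190/300]
  190 → disc 9 (new)  [load 190/300]
9 discs opened.

9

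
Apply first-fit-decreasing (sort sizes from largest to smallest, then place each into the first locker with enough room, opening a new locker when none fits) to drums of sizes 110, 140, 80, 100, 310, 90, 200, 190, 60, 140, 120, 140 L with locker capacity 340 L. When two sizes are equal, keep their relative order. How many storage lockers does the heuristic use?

Sorted descending: 310, 200, 190, 140, 140, 140, 120, 110, 100, 90, 80, 60.
  310 → locker 1 (new)  [load 310/340]
  200 → locker 2 (new)  [load 200/340]
  190 → locker 3 (new)  [load 190/340]
  140 → locker 2  [load 340/340]
  140 → locker 3  [load 330/340]
  140 → locker 4 (new)  [load 140/340]
  120 → locker 4  [load 260/340]
  110 → locker 5 (new)  [load 110/340]
  100 → locker 5  [load 210/340]
  90 → locker 5  [load 300/340]
  80 → locker 4  [load 340/340]
  60 → locker 6 (new)  [load 60/340]
6 storage lockers opened.

6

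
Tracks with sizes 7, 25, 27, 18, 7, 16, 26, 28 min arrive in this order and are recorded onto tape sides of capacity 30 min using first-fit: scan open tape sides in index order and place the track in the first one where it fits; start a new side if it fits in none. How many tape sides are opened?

6

  7 → side 1 (new)  [load 7/30]
  25 → side 2 (new)  [load 25/30]
  27 → side 3 (new)  [load 27/30]
  18 → side 1  [load 25/30]
  7 → side 4 (new)  [load 7/30]
  16 → side 4  [load 23/30]
  26 → side 5 (new)  [load 26/30]
  28 → side 6 (new)  [load 28/30]
6 tape sides opened.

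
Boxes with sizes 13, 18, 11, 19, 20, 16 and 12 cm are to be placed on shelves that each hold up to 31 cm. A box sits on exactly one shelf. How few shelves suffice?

Total = 20 + 19 + 18 + 16 + 13 + 12 + 11 = 109 cm.
Lower bound: ⌈109/31⌉ = 4 shelves.
A packing using 4 shelves:
  shelf 1: 20 + 11 = 31
  shelf 2: 19 + 12 = 31
  shelf 3: 18 + 13 = 31
  shelf 4: 16 = 16
This matches the lower bound, so 4 is optimal.

4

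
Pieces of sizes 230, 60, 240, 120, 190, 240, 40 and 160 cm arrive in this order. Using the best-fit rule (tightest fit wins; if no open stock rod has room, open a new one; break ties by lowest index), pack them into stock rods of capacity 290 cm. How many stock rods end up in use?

5

  230 → stock rod 1 (new)  [load 230/290]
  60 → stock rod 1  [load 290/290]
  240 → stock rod 2 (new)  [load 240/290]
  120 → stock rod 3 (new)  [load 120/290]
  190 → stock rod 4 (new)  [load 190/290]
  240 → stock rod 5 (new)  [load 240/290]
  40 → stock rod 2  [load 280/290]
  160 → stock rod 3  [load 280/290]
5 stock rods opened.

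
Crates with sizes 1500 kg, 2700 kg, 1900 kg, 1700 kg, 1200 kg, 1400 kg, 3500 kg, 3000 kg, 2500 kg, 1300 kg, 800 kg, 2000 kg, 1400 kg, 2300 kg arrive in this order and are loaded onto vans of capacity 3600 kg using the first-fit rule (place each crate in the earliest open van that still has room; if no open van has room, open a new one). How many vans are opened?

9

  1500 → van 1 (new)  [load 1500/3600]
  2700 → van 2 (new)  [load 2700/3600]
  1900 → van 1  [load 3400/3600]
  1700 → van 3 (new)  [load 1700/3600]
  1200 → van 3  [load 2900/3600]
  1400 → van 4 (new)  [load 1400/3600]
  3500 → van 5 (new)  [load 3500/3600]
  3000 → van 6 (new)  [load 3000/3600]
  2500 → van 7 (new)  [load 2500/3600]
  1300 → van 4  [load 2700/3600]
  800 → van 2  [load 3500/3600]
  2000 → van 8 (new)  [load 2000/3600]
  1400 → van 8  [load 3400/3600]
  2300 → van 9 (new)  [load 2300/3600]
9 vans opened.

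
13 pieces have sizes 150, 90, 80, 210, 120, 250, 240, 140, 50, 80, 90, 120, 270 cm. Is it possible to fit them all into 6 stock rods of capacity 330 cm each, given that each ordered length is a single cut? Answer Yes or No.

A valid assignment using 6 stock rods:
  stock rod 1: 270 + 50 = 320
  stock rod 2: 250 + 80 = 330
  stock rod 3: 240 + 90 = 330
  stock rod 4: 210 + 120 = 330
  stock rod 5: 150 + 140 = 290
  stock rod 6: 120 + 90 + 80 = 290
Every load is within 330 cm, so 6 stock rods suffice.

Yes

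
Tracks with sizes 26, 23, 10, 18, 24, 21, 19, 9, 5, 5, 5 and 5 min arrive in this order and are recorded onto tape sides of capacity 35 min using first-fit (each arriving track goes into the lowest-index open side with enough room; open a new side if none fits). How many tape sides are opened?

6

  26 → side 1 (new)  [load 26/35]
  23 → side 2 (new)  [load 23/35]
  10 → side 2  [load 33/35]
  18 → side 3 (new)  [load 18/35]
  24 → side 4 (new)  [load 24/35]
  21 → side 5 (new)  [load 21/35]
  19 → side 6 (new)  [load 19/35]
  9 → side 1  [load 35/35]
  5 → side 3  [load 23/35]
  5 → side 3  [load 28/35]
  5 → side 3  [load 33/35]
  5 → side 4  [load 29/35]
6 tape sides opened.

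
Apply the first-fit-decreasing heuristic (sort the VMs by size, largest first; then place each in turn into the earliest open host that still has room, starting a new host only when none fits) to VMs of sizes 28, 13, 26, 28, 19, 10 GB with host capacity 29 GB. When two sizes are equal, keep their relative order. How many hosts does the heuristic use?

Sorted descending: 28, 28, 26, 19, 13, 10.
  28 → host 1 (new)  [load 28/29]
  28 → host 2 (new)  [load 28/29]
  26 → host 3 (new)  [load 26/29]
  19 → host 4 (new)  [load 19/29]
  13 → host 5 (new)  [load 13/29]
  10 → host 4  [load 29/29]
5 hosts opened.

5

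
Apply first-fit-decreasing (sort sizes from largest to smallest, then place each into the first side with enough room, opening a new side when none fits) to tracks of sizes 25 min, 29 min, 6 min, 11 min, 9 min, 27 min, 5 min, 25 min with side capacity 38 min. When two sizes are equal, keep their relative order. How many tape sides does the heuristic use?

Sorted descending: 29, 27, 25, 25, 11, 9, 6, 5.
  29 → side 1 (new)  [load 29/38]
  27 → side 2 (new)  [load 27/38]
  25 → side 3 (new)  [load 25/38]
  25 → side 4 (new)  [load 25/38]
  11 → side 2  [load 38/38]
  9 → side 1  [load 38/38]
  6 → side 3  [load 31/38]
  5 → side 3  [load 36/38]
4 tape sides opened.

4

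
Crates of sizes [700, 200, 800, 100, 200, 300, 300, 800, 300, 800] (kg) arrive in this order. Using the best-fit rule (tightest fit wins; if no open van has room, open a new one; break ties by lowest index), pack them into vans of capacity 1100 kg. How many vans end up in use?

5

  700 → van 1 (new)  [load 700/1100]
  200 → van 1  [load 900/1100]
  800 → van 2 (new)  [load 800/1100]
  100 → van 1  [load 1000/1100]
  200 → van 2  [load 1000/1100]
  300 → van 3 (new)  [load 300/1100]
  300 → van 3  [load 600/1100]
  800 → van 4 (new)  [load 800/1100]
  300 → van 4  [load 1100/1100]
  800 → van 5 (new)  [load 800/1100]
5 vans opened.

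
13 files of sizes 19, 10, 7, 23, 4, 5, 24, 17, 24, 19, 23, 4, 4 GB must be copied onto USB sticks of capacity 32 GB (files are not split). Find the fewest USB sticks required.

Total = 24 + 24 + 23 + 23 + 19 + 19 + 17 + 10 + 7 + 5 + 4 + 4 + 4 = 183 GB.
Lower bound: ⌈183/32⌉ = 6 USB sticks.
Also, 7 files each exceed 16 GB, and no two of those can share a USB stick, so at least 7 USB sticks are needed.
A packing using 7 USB sticks:
  USB stick 1: 24 + 7 = 31
  USB stick 2: 24 + 5 = 29
  USB stick 3: 23 + 4 + 4 = 31
  USB stick 4: 23 + 4 = 27
  USB stick 5: 19 + 10 = 29
  USB stick 6: 19 = 19
  USB stick 7: 17 = 17
This matches the lower bound, so 7 is optimal.

7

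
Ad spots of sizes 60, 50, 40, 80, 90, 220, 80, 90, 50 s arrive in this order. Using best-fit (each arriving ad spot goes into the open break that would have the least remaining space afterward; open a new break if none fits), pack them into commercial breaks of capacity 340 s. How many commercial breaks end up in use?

3

  60 → break 1 (new)  [load 60/340]
  50 → break 1  [load 110/340]
  40 → break 1  [load 150/340]
  80 → break 1  [load 230/340]
  90 → break 1  [load 320/340]
  220 → break 2 (new)  [load 220/340]
  80 → break 2  [load 300/340]
  90 → break 3 (new)  [load 90/340]
  50 → break 3  [load 140/340]
3 commercial breaks opened.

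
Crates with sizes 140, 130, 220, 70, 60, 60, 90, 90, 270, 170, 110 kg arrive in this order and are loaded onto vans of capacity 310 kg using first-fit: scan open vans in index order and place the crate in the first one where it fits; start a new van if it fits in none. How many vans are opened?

5

  140 → van 1 (new)  [load 140/310]
  130 → van 1  [load 270/310]
  220 → van 2 (new)  [load 220/310]
  70 → van 2  [load 290/310]
  60 → van 3 (new)  [load 60/310]
  60 → van 3  [load 120/310]
  90 → van 3  [load 210/310]
  90 → van 3  [load 300/310]
  270 → van 4 (new)  [load 270/310]
  170 → van 5 (new)  [load 170/310]
  110 → van 5  [load 280/310]
5 vans opened.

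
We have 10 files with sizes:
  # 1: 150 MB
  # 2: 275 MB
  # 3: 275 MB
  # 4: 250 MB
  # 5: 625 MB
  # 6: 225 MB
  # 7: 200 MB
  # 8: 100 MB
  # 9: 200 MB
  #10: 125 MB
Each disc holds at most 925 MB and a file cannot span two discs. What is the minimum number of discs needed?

3

Total = 625 + 275 + 275 + 250 + 225 + 200 + 200 + 150 + 125 + 100 = 2425 MB.
Lower bound: ⌈2425/925⌉ = 3 discs.
A packing using 3 discs:
  disc 1: 625 + 275 = 900
  disc 2: 275 + 250 + 225 + 150 = 900
  disc 3: 200 + 200 + 125 + 100 = 625
This matches the lower bound, so 3 is optimal.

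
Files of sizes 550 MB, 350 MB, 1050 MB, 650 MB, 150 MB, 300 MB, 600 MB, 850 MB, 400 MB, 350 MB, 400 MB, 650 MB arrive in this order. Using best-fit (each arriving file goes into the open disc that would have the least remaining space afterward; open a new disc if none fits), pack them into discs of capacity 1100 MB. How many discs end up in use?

7

  550 → disc 1 (new)  [load 550/1100]
  350 → disc 1  [load 900/1100]
  1050 → disc 2 (new)  [load 1050/1100]
  650 → disc 3 (new)  [load 650/1100]
  150 → disc 1  [load 1050/1100]
  300 → disc 3  [load 950/1100]
  600 → disc 4 (new)  [load 600/1100]
  850 → disc 5 (new)  [load 850/1100]
  400 → disc 4  [load 1000/1100]
  350 → disc 6 (new)  [load 350/1100]
  400 → disc 6  [load 750/1100]
  650 → disc 7 (new)  [load 650/1100]
7 discs opened.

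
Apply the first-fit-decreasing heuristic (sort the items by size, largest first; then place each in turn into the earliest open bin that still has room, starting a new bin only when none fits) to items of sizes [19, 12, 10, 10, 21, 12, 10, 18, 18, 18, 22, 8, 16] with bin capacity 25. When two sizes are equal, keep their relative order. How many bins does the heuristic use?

Sorted descending: 22, 21, 19, 18, 18, 18, 16, 12, 12, 10, 10, 10, 8.
  22 → bin 1 (new)  [load 22/25]
  21 → bin 2 (new)  [load 21/25]
  19 → bin 3 (new)  [load 19/25]
  18 → bin 4 (new)  [load 18/25]
  18 → bin 5 (new)  [load 18/25]
  18 → bin 6 (new)  [load 18/25]
  16 → bin 7 (new)  [load 16/25]
  12 → bin 8 (new)  [load 12/25]
  12 → bin 8  [load 24/25]
  10 → bin 9 (new)  [load 10/25]
  10 → bin 9  [load 20/25]
  10 → bin 10 (new)  [load 10/25]
  8 → bin 7  [load 24/25]
10 bins opened.

10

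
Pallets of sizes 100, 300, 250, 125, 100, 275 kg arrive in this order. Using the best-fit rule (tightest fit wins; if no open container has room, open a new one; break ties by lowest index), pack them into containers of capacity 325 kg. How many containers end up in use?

  100 → container 1 (new)  [load 100/325]
  300 → container 2 (new)  [load 300/325]
  250 → container 3 (new)  [load 250/325]
  125 → container 1  [load 225/325]
  100 → container 1  [load 325/325]
  275 → container 4 (new)  [load 275/325]
4 containers opened.

4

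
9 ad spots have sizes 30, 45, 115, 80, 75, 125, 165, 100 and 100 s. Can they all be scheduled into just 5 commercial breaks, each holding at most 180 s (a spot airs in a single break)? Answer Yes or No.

A valid assignment using 5 commercial breaks:
  break 1: 165 = 165
  break 2: 125 + 45 = 170
  break 3: 115 + 30 = 145
  break 4: 100 + 80 = 180
  break 5: 100 + 75 = 175
Every load is within 180 s, so 5 commercial breaks suffice.

Yes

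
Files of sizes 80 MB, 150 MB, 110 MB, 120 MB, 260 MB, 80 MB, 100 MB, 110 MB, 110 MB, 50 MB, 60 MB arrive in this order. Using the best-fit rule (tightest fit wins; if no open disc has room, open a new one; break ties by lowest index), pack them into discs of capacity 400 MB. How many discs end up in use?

4

  80 → disc 1 (new)  [load 80/400]
  150 → disc 1  [load 230/400]
  110 → disc 1  [load 340/400]
  120 → disc 2 (new)  [load 120/400]
  260 → disc 2  [load 380/400]
  80 → disc 3 (new)  [load 80/400]
  100 → disc 3  [load 180/400]
  110 → disc 3  [load 290/400]
  110 → disc 3  [load 400/400]
  50 → disc 1  [load 390/400]
  60 → disc 4 (new)  [load 60/400]
4 discs opened.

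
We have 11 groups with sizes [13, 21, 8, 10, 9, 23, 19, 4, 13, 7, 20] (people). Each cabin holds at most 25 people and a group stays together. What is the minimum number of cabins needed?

Total = 23 + 21 + 20 + 19 + 13 + 13 + 10 + 9 + 8 + 7 + 4 = 147 people.
Lower bound: ⌈147/25⌉ = 6 cabins.
A packing using 7 cabins:
  cabin 1: 23 = 23
  cabin 2: 21 + 4 = 25
  cabin 3: 20 = 20
  cabin 4: 19 = 19
  cabin 5: 13 + 10 = 23
  cabin 6: 13 + 9 = 22
  cabin 7: 8 + 7 = 15
No arrangement into 6 cabins stays within capacity, so 7 is optimal.

7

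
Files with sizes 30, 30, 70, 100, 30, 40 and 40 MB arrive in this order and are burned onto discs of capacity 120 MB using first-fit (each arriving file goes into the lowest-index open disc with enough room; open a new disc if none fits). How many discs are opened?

  30 → disc 1 (new)  [load 30/120]
  30 → disc 1  [load 60/120]
  70 → disc 2 (new)  [load 70/120]
  100 → disc 3 (new)  [load 100/120]
  30 → disc 1  [load 90/120]
  40 → disc 2  [load 110/120]
  40 → disc 4 (new)  [load 40/120]
4 discs opened.

4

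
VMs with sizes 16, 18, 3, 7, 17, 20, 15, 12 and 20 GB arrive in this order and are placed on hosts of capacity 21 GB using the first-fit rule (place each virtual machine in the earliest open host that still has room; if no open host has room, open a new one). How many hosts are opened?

7

  16 → host 1 (new)  [load 16/21]
  18 → host 2 (new)  [load 18/21]
  3 → host 1  [load 19/21]
  7 → host 3 (new)  [load 7/21]
  17 → host 4 (new)  [load 17/21]
  20 → host 5 (new)  [load 20/21]
  15 → host 6 (new)  [load 15/21]
  12 → host 3  [load 19/21]
  20 → host 7 (new)  [load 20/21]
7 hosts opened.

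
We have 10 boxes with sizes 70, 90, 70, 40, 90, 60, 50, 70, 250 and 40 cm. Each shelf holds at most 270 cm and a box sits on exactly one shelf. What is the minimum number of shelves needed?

Total = 250 + 90 + 90 + 70 + 70 + 70 + 60 + 50 + 40 + 40 = 830 cm.
Lower bound: ⌈830/270⌉ = 4 shelves.
A packing using 4 shelves:
  shelf 1: 250 = 250
  shelf 2: 90 + 90 + 70 = 250
  shelf 3: 70 + 70 + 60 + 50 = 250
  shelf 4: 40 + 40 = 80
This matches the lower bound, so 4 is optimal.

4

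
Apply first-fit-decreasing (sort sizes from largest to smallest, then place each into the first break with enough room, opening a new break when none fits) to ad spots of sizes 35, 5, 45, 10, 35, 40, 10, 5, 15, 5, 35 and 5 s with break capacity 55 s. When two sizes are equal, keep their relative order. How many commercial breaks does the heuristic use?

Sorted descending: 45, 40, 35, 35, 35, 15, 10, 10, 5, 5, 5, 5.
  45 → break 1 (new)  [load 45/55]
  40 → break 2 (new)  [load 40/55]
  35 → break 3 (new)  [load 35/55]
  35 → break 4 (new)  [load 35/55]
  35 → break 5 (new)  [load 35/55]
  15 → break 2  [load 55/55]
  10 → break 1  [load 55/55]
  10 → break 3  [load 45/55]
  5 → break 3  [load 50/55]
  5 → break 3  [load 55/55]
  5 → break 4  [load 40/55]
  5 → break 4  [load 45/55]
5 commercial breaks opened.

5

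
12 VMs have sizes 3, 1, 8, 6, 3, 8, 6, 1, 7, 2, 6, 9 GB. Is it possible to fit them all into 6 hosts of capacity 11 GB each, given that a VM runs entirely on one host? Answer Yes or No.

Total = 60 GB; ⌈60/11⌉ = 6.
7 VMs each exceed half the capacity and cannot share a host, forcing at least 7 hosts.
At least 7 hosts are required, but only 6 are allowed.

No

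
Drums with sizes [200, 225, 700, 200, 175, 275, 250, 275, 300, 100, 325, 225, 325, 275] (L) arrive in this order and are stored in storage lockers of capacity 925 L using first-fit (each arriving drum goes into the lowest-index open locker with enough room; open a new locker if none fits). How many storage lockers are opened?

  200 → locker 1 (new)  [load 200/925]
  225 → locker 1  [load 425/925]
  700 → locker 2 (new)  [load 700/925]
  200 → locker 1  [load 625/925]
  175 → locker 1  [load 800/925]
  275 → locker 3 (new)  [load 275/925]
  250 → locker 3  [load 525/925]
  275 → locker 3  [load 800/925]
  300 → locker 4 (new)  [load 300/925]
  100 → locker 1  [load 900/925]
  325 → locker 4  [load 625/925]
  225 → locker 2  [load 925/925]
  325 → locker 5 (new)  [load 325/925]
  275 → locker 4  [load 900/925]
5 storage lockers opened.

5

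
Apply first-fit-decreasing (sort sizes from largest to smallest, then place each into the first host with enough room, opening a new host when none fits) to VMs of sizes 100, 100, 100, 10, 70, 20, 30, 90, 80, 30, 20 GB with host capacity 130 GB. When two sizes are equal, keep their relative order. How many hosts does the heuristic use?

6

Sorted descending: 100, 100, 100, 90, 80, 70, 30, 30, 20, 20, 10.
  100 → host 1 (new)  [load 100/130]
  100 → host 2 (new)  [load 100/130]
  100 → host 3 (new)  [load 100/130]
  90 → host 4 (new)  [load 90/130]
  80 → host 5 (new)  [load 80/130]
  70 → host 6 (new)  [load 70/130]
  30 → host 1  [load 130/130]
  30 → host 2  [load 130/130]
  20 → host 3  [load 120/130]
  20 → host 4  [load 110/130]
  10 → host 3  [load 130/130]
6 hosts opened.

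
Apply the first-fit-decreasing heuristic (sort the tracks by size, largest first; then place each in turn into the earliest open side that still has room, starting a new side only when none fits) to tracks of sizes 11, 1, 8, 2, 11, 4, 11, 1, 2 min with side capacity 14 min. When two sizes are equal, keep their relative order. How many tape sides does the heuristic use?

4

Sorted descending: 11, 11, 11, 8, 4, 2, 2, 1, 1.
  11 → side 1 (new)  [load 11/14]
  11 → side 2 (new)  [load 11/14]
  11 → side 3 (new)  [load 11/14]
  8 → side 4 (new)  [load 8/14]
  4 → side 4  [load 12/14]
  2 → side 1  [load 13/14]
  2 → side 2  [load 13/14]
  1 → side 1  [load 14/14]
  1 → side 2  [load 14/14]
4 tape sides opened.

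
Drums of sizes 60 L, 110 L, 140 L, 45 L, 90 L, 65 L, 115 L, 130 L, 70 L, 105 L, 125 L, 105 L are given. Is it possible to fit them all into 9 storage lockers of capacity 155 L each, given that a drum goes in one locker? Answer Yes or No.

A valid assignment using 9 storage lockers:
  locker 1: 140 = 140
  locker 2: 130 = 130
  locker 3: 125 = 125
  locker 4: 115 = 115
  locker 5: 110 + 45 = 155
  locker 6: 105 = 105
  locker 7: 105 = 105
  locker 8: 90 + 65 = 155
  locker 9: 70 + 60 = 130
Every load is within 155 L, so 9 storage lockers suffice.

Yes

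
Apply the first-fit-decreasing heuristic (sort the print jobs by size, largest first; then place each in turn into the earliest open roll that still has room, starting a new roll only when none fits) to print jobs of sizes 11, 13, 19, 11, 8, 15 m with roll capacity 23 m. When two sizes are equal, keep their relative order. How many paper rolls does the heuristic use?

Sorted descending: 19, 15, 13, 11, 11, 8.
  19 → roll 1 (new)  [load 19/23]
  15 → roll 2 (new)  [load 15/23]
  13 → roll 3 (new)  [load 13/23]
  11 → roll 4 (new)  [load 11/23]
  11 → roll 4  [load 22/23]
  8 → roll 2  [load 23/23]
4 paper rolls opened.

4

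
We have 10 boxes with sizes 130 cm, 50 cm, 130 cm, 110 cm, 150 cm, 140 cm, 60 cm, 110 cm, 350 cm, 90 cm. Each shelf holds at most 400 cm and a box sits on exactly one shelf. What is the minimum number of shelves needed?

4

Total = 350 + 150 + 140 + 130 + 130 + 110 + 110 + 90 + 60 + 50 = 1320 cm.
Lower bound: ⌈1320/400⌉ = 4 shelves.
A packing using 4 shelves:
  shelf 1: 350 + 50 = 400
  shelf 2: 150 + 140 + 110 = 400
  shelf 3: 130 + 130 + 110 = 370
  shelf 4: 90 + 60 = 150
This matches the lower bound, so 4 is optimal.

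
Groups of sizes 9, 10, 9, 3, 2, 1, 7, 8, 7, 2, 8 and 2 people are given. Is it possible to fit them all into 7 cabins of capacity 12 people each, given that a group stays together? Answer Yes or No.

Yes

A valid assignment using 7 cabins:
  cabin 1: 10 + 2 = 12
  cabin 2: 9 + 3 = 12
  cabin 3: 9 + 2 + 1 = 12
  cabin 4: 8 + 2 = 10
  cabin 5: 8 = 8
  cabin 6: 7 = 7
  cabin 7: 7 = 7
Every load is within 12 people, so 7 cabins suffice.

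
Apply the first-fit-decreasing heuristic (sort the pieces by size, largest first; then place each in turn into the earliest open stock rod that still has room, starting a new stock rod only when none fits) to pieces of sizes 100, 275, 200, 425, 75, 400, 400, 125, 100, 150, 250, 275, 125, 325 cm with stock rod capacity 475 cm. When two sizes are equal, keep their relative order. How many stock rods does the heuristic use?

Sorted descending: 425, 400, 400, 325, 275, 275, 250, 200, 150, 125, 125, 100, 100, 75.
  425 → stock rod 1 (new)  [load 425/475]
  400 → stock rod 2 (new)  [load 400/475]
  400 → stock rod 3 (new)  [load 400/475]
  325 → stock rod 4 (new)  [load 325/475]
  275 → stock rod 5 (new)  [load 275/475]
  275 → stock rod 6 (new)  [load 275/475]
  250 → stock rod 7 (new)  [load 250/475]
  200 → stock rod 5  [load 475/475]
  150 → stock rod 4  [load 475/475]
  125 → stock rod 6  [load 400/475]
  125 → stock rod 7  [load 375/475]
  100 → stock rod 7  [load 475/475]
  100 → stock rod 8 (new)  [load 100/475]
  75 → stock rod 2  [load 475/475]
8 stock rods opened.

8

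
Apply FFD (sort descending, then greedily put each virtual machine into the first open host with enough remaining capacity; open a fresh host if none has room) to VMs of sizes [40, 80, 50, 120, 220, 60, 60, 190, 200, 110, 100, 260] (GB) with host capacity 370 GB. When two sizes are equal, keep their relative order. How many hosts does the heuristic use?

Sorted descending: 260, 220, 200, 190, 120, 110, 100, 80, 60, 60, 50, 40.
  260 → host 1 (new)  [load 260/370]
  220 → host 2 (new)  [load 220/370]
  200 → host 3 (new)  [load 200/370]
  190 → host 4 (new)  [load 190/370]
  120 → host 2  [load 340/370]
  110 → host 1  [load 370/370]
  100 → host 3  [load 300/370]
  80 → host 4  [load 270/370]
  60 → host 3  [load 360/370]
  60 → host 4  [load 330/370]
  50 → host 5 (new)  [load 50/370]
  40 → host 4  [load 370/370]
5 hosts opened.

5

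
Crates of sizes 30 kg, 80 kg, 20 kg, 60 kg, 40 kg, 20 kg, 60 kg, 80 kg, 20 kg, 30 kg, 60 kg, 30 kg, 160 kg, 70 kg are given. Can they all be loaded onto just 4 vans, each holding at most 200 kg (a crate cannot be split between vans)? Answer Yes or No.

A valid assignment using 4 vans:
  van 1: 160 + 40 = 200
  van 2: 80 + 80 + 30 = 190
  van 3: 70 + 60 + 60 = 190
  van 4: 60 + 30 + 30 + 20 + 20 + 20 = 180
Every load is within 200 kg, so 4 vans suffice.

Yes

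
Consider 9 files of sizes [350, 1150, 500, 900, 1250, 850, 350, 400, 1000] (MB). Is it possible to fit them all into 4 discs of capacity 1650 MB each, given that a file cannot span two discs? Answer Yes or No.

Total = 6750 MB; ⌈6750/1650⌉ = 5.
At least 5 discs are required, but only 4 are allowed.

No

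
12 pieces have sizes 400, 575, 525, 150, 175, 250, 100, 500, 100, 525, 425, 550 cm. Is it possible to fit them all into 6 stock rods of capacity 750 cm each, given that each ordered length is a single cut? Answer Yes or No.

Total = 4275 cm; ⌈4275/750⌉ = 6.
7 pieces each exceed half the capacity and cannot share a stock rod, forcing at least 7 stock rods.
At least 7 stock rods are required, but only 6 are allowed.

No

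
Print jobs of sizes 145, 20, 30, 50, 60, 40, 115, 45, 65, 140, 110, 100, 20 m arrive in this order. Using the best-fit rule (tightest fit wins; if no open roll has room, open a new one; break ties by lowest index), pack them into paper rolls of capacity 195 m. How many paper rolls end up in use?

  145 → roll 1 (new)  [load 145/195]
  20 → roll 1  [load 165/195]
  30 → roll 1  [load 195/195]
  50 → roll 2 (new)  [load 50/195]
  60 → roll 2  [load 110/195]
  40 → roll 2  [load 150/195]
  115 → roll 3 (new)  [load 115/195]
  45 → roll 2  [load 195/195]
  65 → roll 3  [load 180/195]
  140 → roll 4 (new)  [load 140/195]
  110 → roll 5 (new)  [load 110/195]
  100 → roll 6 (new)  [load 100/195]
  20 → roll 4  [load 160/195]
6 paper rolls opened.

6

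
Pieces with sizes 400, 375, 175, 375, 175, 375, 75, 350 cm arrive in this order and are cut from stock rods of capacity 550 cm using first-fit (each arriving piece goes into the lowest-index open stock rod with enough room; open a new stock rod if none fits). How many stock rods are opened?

  400 → stock rod 1 (new)  [load 400/550]
  375 → stock rod 2 (new)  [load 375/550]
  175 → stock rod 2  [load 550/550]
  375 → stock rod 3 (new)  [load 375/550]
  175 → stock rod 3  [load 550/550]
  375 → stock rod 4 (new)  [load 375/550]
  75 → stock rod 1  [load 475/550]
  350 → stock rod 5 (new)  [load 350/550]
5 stock rods opened.

5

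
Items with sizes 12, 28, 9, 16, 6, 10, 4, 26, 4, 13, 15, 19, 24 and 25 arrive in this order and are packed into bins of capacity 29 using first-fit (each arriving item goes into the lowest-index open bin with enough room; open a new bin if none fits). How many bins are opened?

9

  12 → bin 1 (new)  [load 12/29]
  28 → bin 2 (new)  [load 28/29]
  9 → bin 1  [load 21/29]
  16 → bin 3 (new)  [load 16/29]
  6 → bin 1  [load 27/29]
  10 → bin 3  [load 26/29]
  4 → bin 4 (new)  [load 4/29]
  26 → bin 5 (new)  [load 26/29]
  4 → bin 4  [load 8/29]
  13 → bin 4  [load 21/29]
  15 → bin 6 (new)  [load 15/29]
  19 → bin 7 (new)  [load 19/29]
  24 → bin 8 (new)  [load 24/29]
  25 → bin 9 (new)  [load 25/29]
9 bins opened.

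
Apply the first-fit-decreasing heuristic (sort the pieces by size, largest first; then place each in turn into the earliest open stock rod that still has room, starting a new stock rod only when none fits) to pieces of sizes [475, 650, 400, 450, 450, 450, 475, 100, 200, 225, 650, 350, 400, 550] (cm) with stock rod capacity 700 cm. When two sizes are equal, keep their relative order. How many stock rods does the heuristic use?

Sorted descending: 650, 650, 550, 475, 475, 450, 450, 450, 400, 400, 350, 225, 200, 100.
  650 → stock rod 1 (new)  [load 650/700]
  650 → stock rod 2 (new)  [load 650/700]
  550 → stock rod 3 (new)  [load 550/700]
  475 → stock rod 4 (new)  [load 475/700]
  475 → stock rod 5 (new)  [load 475/700]
  450 → stock rod 6 (new)  [load 450/700]
  450 → stock rod 7 (new)  [load 450/700]
  450 → stock rod 8 (new)  [load 450/700]
  400 → stock rod 9 (new)  [load 400/700]
  400 → stock rod 10 (new)  [load 400/700]
  350 → stock rod 11 (new)  [load 350/700]
  225 → stock rod 4  [load 700/700]
  200 → stock rod 5  [load 675/700]
  100 → stock rod 3  [load 650/700]
11 stock rods opened.

11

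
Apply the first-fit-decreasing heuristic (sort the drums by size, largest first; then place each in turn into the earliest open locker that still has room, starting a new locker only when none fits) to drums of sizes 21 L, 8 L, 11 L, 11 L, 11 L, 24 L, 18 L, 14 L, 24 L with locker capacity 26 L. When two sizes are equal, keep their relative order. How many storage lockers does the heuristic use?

Sorted descending: 24, 24, 21, 18, 14, 11, 11, 11, 8.
  24 → locker 1 (new)  [load 24/26]
  24 → locker 2 (new)  [load 24/26]
  21 → locker 3 (new)  [load 21/26]
  18 → locker 4 (new)  [load 18/26]
  14 → locker 5 (new)  [load 14/26]
  11 → locker 5  [load 25/26]
  11 → locker 6 (new)  [load 11/26]
  11 → locker 6  [load 22/26]
  8 → locker 4  [load 26/26]
6 storage lockers opened.

6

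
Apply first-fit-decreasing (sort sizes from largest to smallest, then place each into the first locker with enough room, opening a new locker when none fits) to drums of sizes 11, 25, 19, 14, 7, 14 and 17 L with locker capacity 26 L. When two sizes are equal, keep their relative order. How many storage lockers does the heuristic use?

5

Sorted descending: 25, 19, 17, 14, 14, 11, 7.
  25 → locker 1 (new)  [load 25/26]
  19 → locker 2 (new)  [load 19/26]
  17 → locker 3 (new)  [load 17/26]
  14 → locker 4 (new)  [load 14/26]
  14 → locker 5 (new)  [load 14/26]
  11 → locker 4  [load 25/26]
  7 → locker 2  [load 26/26]
5 storage lockers opened.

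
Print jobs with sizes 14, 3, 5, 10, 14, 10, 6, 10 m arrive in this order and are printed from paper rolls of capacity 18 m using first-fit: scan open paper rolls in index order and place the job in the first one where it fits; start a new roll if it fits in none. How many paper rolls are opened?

5

  14 → roll 1 (new)  [load 14/18]
  3 → roll 1  [load 17/18]
  5 → roll 2 (new)  [load 5/18]
  10 → roll 2  [load 15/18]
  14 → roll 3 (new)  [load 14/18]
  10 → roll 4 (new)  [load 10/18]
  6 → roll 4  [load 16/18]
  10 → roll 5 (new)  [load 10/18]
5 paper rolls opened.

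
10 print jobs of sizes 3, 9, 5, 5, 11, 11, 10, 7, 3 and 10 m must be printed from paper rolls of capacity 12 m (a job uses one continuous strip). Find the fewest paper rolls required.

Total = 11 + 11 + 10 + 10 + 9 + 7 + 5 + 5 + 3 + 3 = 74 m.
Lower bound: ⌈74/12⌉ = 7 paper rolls.
A packing using 7 paper rolls:
  roll 1: 11 = 11
  roll 2: 11 = 11
  roll 3: 10 = 10
  roll 4: 10 = 10
  roll 5: 9 + 3 = 12
  roll 6: 7 + 5 = 12
  roll 7: 5 + 3 = 8
This matches the lower bound, so 7 is optimal.

7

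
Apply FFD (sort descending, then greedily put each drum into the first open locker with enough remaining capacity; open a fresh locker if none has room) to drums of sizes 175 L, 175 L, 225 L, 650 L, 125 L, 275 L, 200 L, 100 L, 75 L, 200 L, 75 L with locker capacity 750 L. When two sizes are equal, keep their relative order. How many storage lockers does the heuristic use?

4

Sorted descending: 650, 275, 225, 200, 200, 175, 175, 125, 100, 75, 75.
  650 → locker 1 (new)  [load 650/750]
  275 → locker 2 (new)  [load 275/750]
  225 → locker 2  [load 500/750]
  200 → locker 2  [load 700/750]
  200 → locker 3 (new)  [load 200/750]
  175 → locker 3  [load 375/750]
  175 → locker 3  [load 550/750]
  125 → locker 3  [load 675/750]
  100 → locker 1  [load 750/750]
  75 → locker 3  [load 750/750]
  75 → locker 4 (new)  [load 75/750]
4 storage lockers opened.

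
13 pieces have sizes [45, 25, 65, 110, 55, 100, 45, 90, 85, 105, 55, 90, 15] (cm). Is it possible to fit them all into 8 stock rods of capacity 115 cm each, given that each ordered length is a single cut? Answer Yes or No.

Total = 885 cm; ⌈885/115⌉ = 8.
The bound of 8 does not rule out 8, but exhaustive search shows no assignment into 8 stock rods of capacity 115 cm exists — the minimum is 9.

No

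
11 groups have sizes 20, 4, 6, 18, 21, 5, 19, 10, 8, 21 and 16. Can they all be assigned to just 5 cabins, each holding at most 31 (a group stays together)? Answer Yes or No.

No

Total = 148; ⌈148/31⌉ = 5.
6 groups each exceed half the capacity and cannot share a cabin, forcing at least 6 cabins.
At least 6 cabins are required, but only 5 are allowed.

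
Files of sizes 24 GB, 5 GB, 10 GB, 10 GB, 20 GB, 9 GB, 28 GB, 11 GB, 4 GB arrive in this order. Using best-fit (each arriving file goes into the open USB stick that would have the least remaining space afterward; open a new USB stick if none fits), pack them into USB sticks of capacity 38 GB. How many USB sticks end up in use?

4

  24 → USB stick 1 (new)  [load 24/38]
  5 → USB stick 1  [load 29/38]
  10 → USB stick 2 (new)  [load 10/38]
  10 → USB stick 2  [load 20/38]
  20 → USB stick 3 (new)  [load 20/38]
  9 → USB stick 1  [load 38/38]
  28 → USB stick 4 (new)  [load 28/38]
  11 → USB stick 2  [load 31/38]
  4 → USB stick 2  [load 35/38]
4 USB sticks opened.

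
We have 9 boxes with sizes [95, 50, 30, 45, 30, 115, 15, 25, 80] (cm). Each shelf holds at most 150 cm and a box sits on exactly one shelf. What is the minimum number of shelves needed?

Total = 115 + 95 + 80 + 50 + 45 + 30 + 30 + 25 + 15 = 485 cm.
Lower bound: ⌈485/150⌉ = 4 shelves.
A packing using 4 shelves:
  shelf 1: 115 + 30 = 145
  shelf 2: 95 + 50 = 145
  shelf 3: 80 + 45 + 25 = 150
  shelf 4: 30 + 15 = 45
This matches the lower bound, so 4 is optimal.

4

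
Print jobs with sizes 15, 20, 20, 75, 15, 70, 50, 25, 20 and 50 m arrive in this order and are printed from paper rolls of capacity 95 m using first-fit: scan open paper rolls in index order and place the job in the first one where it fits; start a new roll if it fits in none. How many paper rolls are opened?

  15 → roll 1 (new)  [load 15/95]
  20 → roll 1  [load 35/95]
  20 → roll 1  [load 55/95]
  75 → roll 2 (new)  [load 75/95]
  15 → roll 1  [load 70/95]
  70 → roll 3 (new)  [load 70/95]
  50 → roll 4 (new)  [load 50/95]
  25 → roll 1  [load 95/95]
  20 → roll 2  [load 95/95]
  50 → roll 5 (new)  [load 50/95]
5 paper rolls opened.

5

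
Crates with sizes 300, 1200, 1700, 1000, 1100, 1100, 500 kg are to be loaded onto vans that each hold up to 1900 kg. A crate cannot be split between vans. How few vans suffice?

5

Total = 1700 + 1200 + 1100 + 1100 + 1000 + 500 + 300 = 6900 kg.
Lower bound: ⌈6900/1900⌉ = 4 vans.
Also, 5 crates each exceed 950 kg, and no two of those can share a van, so at least 5 vans are needed.
A packing using 5 vans:
  van 1: 1700 = 1700
  van 2: 1200 + 500 = 1700
  van 3: 1100 + 300 = 1400
  van 4: 1100 = 1100
  van 5: 1000 = 1000
This matches the lower bound, so 5 is optimal.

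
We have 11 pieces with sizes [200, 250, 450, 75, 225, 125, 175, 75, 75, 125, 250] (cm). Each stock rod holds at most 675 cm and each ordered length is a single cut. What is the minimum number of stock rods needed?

3

Total = 450 + 250 + 250 + 225 + 200 + 175 + 125 + 125 + 75 + 75 + 75 = 2025 cm.
Lower bound: ⌈2025/675⌉ = 3 stock rods.
A packing using 3 stock rods:
  stock rod 1: 450 + 225 = 675
  stock rod 2: 250 + 250 + 175 = 675
  stock rod 3: 200 + 125 + 125 + 75 + 75 + 75 = 675
This matches the lower bound, so 3 is optimal.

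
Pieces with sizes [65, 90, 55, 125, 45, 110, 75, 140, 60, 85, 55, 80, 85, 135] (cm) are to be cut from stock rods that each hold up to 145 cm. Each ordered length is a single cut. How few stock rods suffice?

9

Total = 140 + 135 + 125 + 110 + 90 + 85 + 85 + 80 + 75 + 65 + 60 + 55 + 55 + 45 = 1205 cm.
Lower bound: ⌈1205/145⌉ = 9 stock rods.
A packing using 9 stock rods:
  stock rod 1: 140 = 140
  stock rod 2: 135 = 135
  stock rod 3: 125 = 125
  stock rod 4: 110 = 110
  stock rod 5: 90 + 55 = 145
  stock rod 6: 85 + 60 = 145
  stock rod 7: 85 + 55 = 140
  stock rod 8: 80 + 65 = 145
  stock rod 9: 75 + 45 = 120
This matches the lower bound, so 9 is optimal.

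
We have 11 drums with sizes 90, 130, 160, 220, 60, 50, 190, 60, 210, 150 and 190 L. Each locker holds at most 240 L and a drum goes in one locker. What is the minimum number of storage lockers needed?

7

Total = 220 + 210 + 190 + 190 + 160 + 150 + 130 + 90 + 60 + 60 + 50 = 1510 L.
Lower bound: ⌈1510/240⌉ = 7 storage lockers.
A packing using 7 storage lockers:
  locker 1: 220 = 220
  locker 2: 210 = 210
  locker 3: 190 + 50 = 240
  locker 4: 190 = 190
  locker 5: 160 + 60 = 220
  locker 6: 150 + 90 = 240
  locker 7: 130 + 60 = 190
This matches the lower bound, so 7 is optimal.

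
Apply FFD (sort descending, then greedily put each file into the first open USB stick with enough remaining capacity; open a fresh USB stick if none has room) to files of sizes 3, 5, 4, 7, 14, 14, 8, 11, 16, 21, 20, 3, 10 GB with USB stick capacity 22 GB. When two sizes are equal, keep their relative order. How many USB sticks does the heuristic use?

7

Sorted descending: 21, 20, 16, 14, 14, 11, 10, 8, 7, 5, 4, 3, 3.
  21 → USB stick 1 (new)  [load 21/22]
  20 → USB stick 2 (new)  [load 20/22]
  16 → USB stick 3 (new)  [load 16/22]
  14 → USB stick 4 (new)  [load 14/22]
  14 → USB stick 5 (new)  [load 14/22]
  11 → USB stick 6 (new)  [load 11/22]
  10 → USB stick 6  [load 21/22]
  8 → USB stick 4  [load 22/22]
  7 → USB stick 5  [load 21/22]
  5 → USB stick 3  [load 21/22]
  4 → USB stick 7 (new)  [load 4/22]
  3 → USB stick 7  [load 7/22]
  3 → USB stick 7  [load 10/22]
7 USB sticks opened.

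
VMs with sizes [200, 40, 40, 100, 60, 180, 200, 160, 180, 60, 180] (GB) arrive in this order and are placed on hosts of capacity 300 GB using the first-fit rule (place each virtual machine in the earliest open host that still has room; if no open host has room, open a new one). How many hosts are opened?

7

  200 → host 1 (new)  [load 200/300]
  40 → host 1  [load 240/300]
  40 → host 1  [load 280/300]
  100 → host 2 (new)  [load 100/300]
  60 → host 2  [load 160/300]
  180 → host 3 (new)  [load 180/300]
  200 → host 4 (new)  [load 200/300]
  160 → host 5 (new)  [load 160/300]
  180 → host 6 (new)  [load 180/300]
  60 → host 2  [load 220/300]
  180 → host 7 (new)  [load 180/300]
7 hosts opened.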